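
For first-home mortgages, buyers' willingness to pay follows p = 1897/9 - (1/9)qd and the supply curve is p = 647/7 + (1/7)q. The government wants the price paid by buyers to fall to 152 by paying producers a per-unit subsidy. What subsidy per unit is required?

Required subsidy s = 16 per unit

At a buyer price of 152, quantity demanded is 1897 − 9·152 = 529.
Sellers supply 529 only when they receive ps = 647/7 + (1/7)·529 = 168.
s = ps − pb = 168 − 152 = 16.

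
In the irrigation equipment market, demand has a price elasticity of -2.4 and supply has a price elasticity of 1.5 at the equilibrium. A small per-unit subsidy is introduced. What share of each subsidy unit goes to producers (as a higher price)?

Producer share = 8/13

For a small subsidy around the equilibrium, the benefit split depends on the relative slopes, which at a point are proportional to the elasticities.
Buyer share = εs/(εs + |εd|) = 1.5/(1.5 + 2.4) = 5/13; seller share = |εd|/(εs + |εd|) = 8/13.
So producers capture 8/13 of the subsidy.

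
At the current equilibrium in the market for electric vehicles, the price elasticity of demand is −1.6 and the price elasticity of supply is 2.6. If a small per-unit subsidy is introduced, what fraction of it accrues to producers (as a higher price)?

Producer share = 8/21

For a small subsidy around the equilibrium, the benefit split depends on the relative slopes, which at a point are proportional to the elasticities.
Buyer share = εs/(εs + |εd|) = 2.6/(2.6 + 1.6) = 13/21; seller share = |εd|/(εs + |εd|) = 8/21.
So producers capture 8/21 of the subsidy.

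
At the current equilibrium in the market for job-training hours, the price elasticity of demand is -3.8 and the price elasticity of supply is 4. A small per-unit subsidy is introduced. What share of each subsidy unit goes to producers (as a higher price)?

For a small subsidy around the equilibrium, the benefit split depends on the relative slopes, which at a point are proportional to the elasticities.
Buyer share = εs/(εs + |εd|) = 4/(4 + 3.8) = 20/39; seller share = |εd|/(εs + |εd|) = 19/39.
So producers capture 19/39 of the subsidy.

Producer share = 19/39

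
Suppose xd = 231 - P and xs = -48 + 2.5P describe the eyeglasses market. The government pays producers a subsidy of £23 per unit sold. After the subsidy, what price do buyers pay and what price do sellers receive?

Pre-subsidy: 231 - P = -48 + 2.5P gives P* = 558/7, x* = 1059/7.
With the subsidy, sellers receive Ps = Pb + 23 for each unit, where Pb is the price buyers pay.
Supply in terms of Pb becomes xs = -48 + 2.5(Pb + 23) = 9.5 + 2.5Pb. Setting this equal to demand: 231 - Pb = 9.5 + 2.5Pb, so Pb = 443/7.
Sellers receive Ps = 443/7 + 23 = 604/7; x' = 231 − 1·(443/7) = 1174/7.

Buyers pay 443/7; sellers receive 604/7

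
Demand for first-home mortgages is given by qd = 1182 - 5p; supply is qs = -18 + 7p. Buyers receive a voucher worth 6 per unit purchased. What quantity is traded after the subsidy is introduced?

Pre-subsidy: 1182 - 5p = -18 + 7p gives p* = 100, q* = 682.
With the rebate, buyers effectively pay pb = ps − 6, where ps is the price sellers receive.
Demand in terms of ps becomes qd = 1182 − 5(ps − 6) = 1212 - 5ps. Setting this equal to supply: 1212 - 5ps = -18 + 7ps, so ps = 102.5.
Buyers pay pb = 102.5 − 6 = 96.5; q' = -18 + 7·102.5 = 699.5.

q' = 699.5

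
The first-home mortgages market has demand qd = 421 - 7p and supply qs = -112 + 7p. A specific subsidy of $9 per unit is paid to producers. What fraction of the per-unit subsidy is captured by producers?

Producer share = 0.5

Pre-subsidy: 421 - 7p = -112 + 7p gives p* = 533/14, q* = 154.5.
With the subsidy, sellers receive ps = pb + 9 for each unit, where pb is the price buyers pay.
Supply in terms of pb becomes qs = -112 + 7(pb + 9) = -49 + 7pb. Setting this equal to demand: 421 - 7pb = -49 + 7pb, so pb = 235/7.
Sellers receive ps = 235/7 + 9 = 298/7; q' = 421 − 7·(235/7) = 186.
Buyers' price falls by p* − pb = 533/14 − 235/7 = 4.5; sellers' price rises by ps − p* = 298/7 − 533/14 = 4.5.
So producers capture 4.5/9 = 0.5 of each unit of subsidy.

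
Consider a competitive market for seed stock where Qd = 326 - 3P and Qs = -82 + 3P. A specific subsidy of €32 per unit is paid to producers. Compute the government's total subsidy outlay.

Pre-subsidy: 326 - 3P = -82 + 3P gives P* = 68, Q* = 122.
With the subsidy, sellers receive Ps = Pb + 32 for each unit, where Pb is the price buyers pay.
Supply in terms of Pb becomes Qs = -82 + 3(Pb + 32) = 14 + 3Pb. Setting this equal to demand: 326 - 3Pb = 14 + 3Pb, so Pb = 52.
Sellers receive Ps = 52 + 32 = 84; Q' = 326 − 3·52 = 170.
Government outlay = subsidy × quantity = 32 × 170 = 5440.

Government cost = €5440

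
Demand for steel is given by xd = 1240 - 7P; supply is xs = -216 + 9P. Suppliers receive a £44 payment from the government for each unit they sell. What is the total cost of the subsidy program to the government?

Pre-subsidy: 1240 - 7P = -216 + 9P gives P* = 91, x* = 603.
With the subsidy, sellers receive Ps = Pb + 44 for each unit, where Pb is the price buyers pay.
Supply in terms of Pb becomes xs = -216 + 9(Pb + 44) = 180 + 9Pb. Setting this equal to demand: 1240 - 7Pb = 180 + 9Pb, so Pb = 66.25.
Sellers receive Ps = 66.25 + 44 = 110.25; x' = 1240 − 7·66.25 = 776.25.
Government outlay = subsidy × quantity = 44 × 776.25 = 34155.

Government cost = £34155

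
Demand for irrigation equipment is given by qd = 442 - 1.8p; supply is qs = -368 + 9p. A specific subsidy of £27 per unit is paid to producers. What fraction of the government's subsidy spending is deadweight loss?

Pre-subsidy: 442 - 1.8p = -368 + 9p gives p* = 75, q* = 307.
With the subsidy, sellers receive ps = pb + 27 for each unit, where pb is the price buyers pay.
Supply in terms of pb becomes qs = -368 + 9(pb + 27) = -125 + 9pb. Setting this equal to demand: 442 - 1.8pb = -125 + 9pb, so pb = 52.5.
Sellers receive ps = 52.5 + 27 = 79.5; q' = 442 − 1.8·52.5 = 347.5.
ΔCS = ½(307 + 347.5)(75 − 52.5) = 7363.125; ΔPS = ½(307 + 347.5)(79.5 − 75) = 1472.625.
Government spending = 27 × 347.5 = 9382.5.
DWL = ½ × 27 × (347.5 − 307) = 546.75; fraction = 546.75 / 9382.5 = 81/1390.

DWL / government spending = 81/1390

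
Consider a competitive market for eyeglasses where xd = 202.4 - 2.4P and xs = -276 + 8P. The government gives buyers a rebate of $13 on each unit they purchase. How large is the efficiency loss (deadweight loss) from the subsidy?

Pre-subsidy: 202.4 - 2.4P = -276 + 8P gives P* = 46, x* = 92.
With the rebate, buyers effectively pay Pb = Ps − 13, where Ps is the price sellers receive.
Demand in terms of Ps becomes xd = 202.4 − 2.4(Ps − 13) = 233.6 - 2.4Ps. Setting this equal to supply: 233.6 - 2.4Ps = -276 + 8Ps, so Ps = 49.
Buyers pay Pb = 49 − 13 = 36; x' = -276 + 8·49 = 116.
The subsidy expands output by 116 − 92 = 24 past the efficient level; on those units the gap between marginal cost and willingness to pay runs from 0 up to 13.
DWL = ½ × 13 × 24 = 156.

Deadweight loss = $156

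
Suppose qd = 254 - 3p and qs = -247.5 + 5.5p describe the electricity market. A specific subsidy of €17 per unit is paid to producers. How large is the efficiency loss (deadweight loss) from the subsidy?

Pre-subsidy: 254 - 3p = -247.5 + 5.5p gives p* = 59, q* = 77.
With the subsidy, sellers receive ps = pb + 17 for each unit, where pb is the price buyers pay.
Supply in terms of pb becomes qs = -247.5 + 5.5(pb + 17) = -154 + 5.5pb. Setting this equal to demand: 254 - 3pb = -154 + 5.5pb, so pb = 48.
Sellers receive ps = 48 + 17 = 65; q' = 254 − 3·48 = 110.
The subsidy expands output by 110 − 77 = 33 past the efficient level; on those units the gap between marginal cost and willingness to pay runs from 0 up to 17.
DWL = ½ × 17 × 33 = 280.5.

Deadweight loss = €280.5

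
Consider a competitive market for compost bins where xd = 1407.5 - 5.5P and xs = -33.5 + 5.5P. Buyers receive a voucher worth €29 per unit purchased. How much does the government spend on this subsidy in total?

Pre-subsidy: 1407.5 - 5.5P = -33.5 + 5.5P gives P* = 131, x* = 687.
With the rebate, buyers effectively pay Pb = Ps − 29, where Ps is the price sellers receive.
Demand in terms of Ps becomes xd = 1407.5 − 5.5(Ps − 29) = 1567 - 5.5Ps. Setting this equal to supply: 1567 - 5.5Ps = -33.5 + 5.5Ps, so Ps = 145.5.
Buyers pay Pb = 145.5 − 29 = 116.5; x' = -33.5 + 5.5·145.5 = 766.75.
Government outlay = subsidy × quantity = 29 × 766.75 = 22235.75.

Government cost = €22235.75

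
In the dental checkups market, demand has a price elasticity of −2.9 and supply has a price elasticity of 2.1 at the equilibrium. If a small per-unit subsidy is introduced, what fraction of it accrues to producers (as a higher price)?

Producer share = 0.58

For a small subsidy around the equilibrium, the benefit split depends on the relative slopes, which at a point are proportional to the elasticities.
Buyer share = εs/(εs + |εd|) = 2.1/(2.1 + 2.9) = 0.42; seller share = |εd|/(εs + |εd|) = 0.58.
So producers capture 0.58 of the subsidy.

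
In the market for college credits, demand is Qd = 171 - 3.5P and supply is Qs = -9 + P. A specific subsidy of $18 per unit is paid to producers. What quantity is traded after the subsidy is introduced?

Pre-subsidy: 171 - 3.5P = -9 + P gives P* = 40, Q* = 31.
With the subsidy, sellers receive Ps = Pb + 18 for each unit, where Pb is the price buyers pay.
Supply in terms of Pb becomes Qs = -9 + 1(Pb + 18) = 9 + Pb. Setting this equal to demand: 171 - 3.5Pb = 9 + Pb, so Pb = 36.
Sellers receive Ps = 36 + 18 = 54; Q' = 171 − 3.5·36 = 45.

Q' = 45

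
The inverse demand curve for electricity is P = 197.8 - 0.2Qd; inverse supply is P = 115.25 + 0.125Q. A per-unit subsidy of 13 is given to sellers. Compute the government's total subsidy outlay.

Pre-subsidy: 197.8 - 0.2Q = 115.25 + 0.125Q gives Q* = 254 and P* = 147.
With the subsidy, sellers receive Ps = Pb + 13 for each unit, where Pb is the price buyers pay.
On the curves, Pb = 197.8 - 0.2Q and Ps = 115.25 + 0.125Q; the wedge Ps − Pb = 13 gives 115.25 + 0.125Q − (197.8 - 0.2Q) = 13, so Q' = 294.
Then Pb = 197.8 − 0.2·294 = 139 and Ps = 115.25 + 0.125·294 = 152.
Government outlay = subsidy × quantity = 13 × 294 = 3822.

Government cost = 3822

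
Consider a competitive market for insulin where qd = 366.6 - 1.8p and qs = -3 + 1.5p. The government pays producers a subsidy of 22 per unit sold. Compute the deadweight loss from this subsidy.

Pre-subsidy: 366.6 - 1.8p = -3 + 1.5p gives p* = 112, q* = 165.
With the subsidy, sellers receive ps = pb + 22 for each unit, where pb is the price buyers pay.
Supply in terms of pb becomes qs = -3 + 1.5(pb + 22) = 30 + 1.5pb. Setting this equal to demand: 366.6 - 1.8pb = 30 + 1.5pb, so pb = 102.
Sellers receive ps = 102 + 22 = 124; q' = 366.6 − 1.8·102 = 183.
The subsidy expands output by 183 − 165 = 18 past the efficient level; on those units the gap between marginal cost and willingness to pay runs from 0 up to 22.
DWL = ½ × 22 × 18 = 198.

Deadweight loss = 198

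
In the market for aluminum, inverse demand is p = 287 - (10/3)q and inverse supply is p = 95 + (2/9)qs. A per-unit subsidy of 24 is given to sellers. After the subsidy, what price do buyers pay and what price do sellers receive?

Buyers pay 84.5; sellers receive 108.5

Pre-subsidy: 287 - (10/3)q = 95 + (2/9)q gives q* = 54 and p* = 107.
With the subsidy, sellers receive ps = pb + 24 for each unit, where pb is the price buyers pay.
On the curves, pb = 287 - (10/3)q and ps = 95 + (2/9)q; the wedge ps − pb = 24 gives 95 + (2/9)q − (287 - (10/3)q) = 24, so q' = 60.75.
Then pb = 287 − (10/3)·60.75 = 84.5 and ps = 95 + (2/9)·60.75 = 108.5.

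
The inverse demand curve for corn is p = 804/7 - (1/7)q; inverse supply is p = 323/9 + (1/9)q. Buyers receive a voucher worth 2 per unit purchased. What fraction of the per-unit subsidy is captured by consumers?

Pre-subsidy: 804/7 - (1/7)q = 323/9 + (1/9)q gives q* = 310.9375 and p* = 70.4375.
With the rebate, buyers effectively pay pb = ps − 2, where ps is the price sellers receive.
On the curves, pb = 804/7 - (1/7)q and ps = 323/9 + (1/9)q; the wedge ps − pb = 2 gives 323/9 + (1/9)q − (804/7 - (1/7)q) = 2, so q' = 318.8125.
Then pb = 804/7 − (1/7)·318.8125 = 69.3125 and ps = 323/9 + (1/9)·318.8125 = 71.3125.
Buyers' price falls by p* − pb = 70.4375 − 69.3125 = 1.125; sellers' price rises by ps − p* = 71.3125 − 70.4375 = 0.875.
So consumers capture 1.125/2 = 0.5625 of each unit of subsidy.

Consumer share = 0.5625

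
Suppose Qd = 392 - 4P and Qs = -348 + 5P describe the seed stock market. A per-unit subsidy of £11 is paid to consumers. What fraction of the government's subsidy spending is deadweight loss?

Pre-subsidy: 392 - 4P = -348 + 5P gives P* = 740/9, Q* = 568/9.
With the rebate, buyers effectively pay Pb = Ps − 11, where Ps is the price sellers receive.
Demand in terms of Ps becomes Qd = 392 − 4(Ps − 11) = 436 - 4Ps. Setting this equal to supply: 436 - 4Ps = -348 + 5Ps, so Ps = 784/9.
Buyers pay Pb = 784/9 − 11 = 685/9; Q' = -348 + 5·(784/9) = 788/9.
ΔCS = ½(568/9 + 788/9)(740/9 − 685/9) = 12430/27; ΔPS = ½(568/9 + 788/9)(784/9 − 740/9) = 9944/27.
Government spending = 11 × 788/9 = 8668/9.
DWL = ½ × 11 × (788/9 − 568/9) = 1210/9; fraction = (1210/9) / (8668/9) = 55/394.

DWL / government spending = 55/394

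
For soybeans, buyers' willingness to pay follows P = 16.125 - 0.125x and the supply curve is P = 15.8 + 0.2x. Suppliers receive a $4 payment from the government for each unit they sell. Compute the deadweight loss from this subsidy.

Pre-subsidy: 16.125 - 0.125x = 15.8 + 0.2x gives x* = 1 and P* = 16.
With the subsidy, sellers receive Ps = Pb + 4 for each unit, where Pb is the price buyers pay.
On the curves, Pb = 16.125 - 0.125x and Ps = 15.8 + 0.2x; the wedge Ps − Pb = 4 gives 15.8 + 0.2x − (16.125 - 0.125x) = 4, so x' = 173/13.
Then Pb = 16.125 − 0.125·(173/13) = 188/13 and Ps = 15.8 + 0.2·(173/13) = 240/13.
The subsidy expands output by 173/13 − 1 = 160/13 past the efficient level; on those units the gap between marginal cost and willingness to pay runs from 0 up to 4.
DWL = ½ × 4 × 160/13 = 320/13.

Deadweight loss = 320/13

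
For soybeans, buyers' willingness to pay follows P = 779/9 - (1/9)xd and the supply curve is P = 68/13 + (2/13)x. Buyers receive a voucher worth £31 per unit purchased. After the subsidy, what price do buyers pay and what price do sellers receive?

Pre-subsidy: 779/9 - (1/9)x = 68/13 + (2/13)x gives x* = 9515/31 and P* = 1626/31.
With the rebate, buyers effectively pay Pb = Ps − 31, where Ps is the price sellers receive.
On the curves, Pb = 779/9 - (1/9)x and Ps = 68/13 + (2/13)x; the wedge Ps − Pb = 31 gives 68/13 + (2/13)x − (779/9 - (1/9)x) = 31, so x' = 13142/31.
Then Pb = 779/9 − (1/9)·(13142/31) = 1223/31 and Ps = 68/13 + (2/13)·(13142/31) = 2184/31.

Buyers pay 1223/31; sellers receive 2184/31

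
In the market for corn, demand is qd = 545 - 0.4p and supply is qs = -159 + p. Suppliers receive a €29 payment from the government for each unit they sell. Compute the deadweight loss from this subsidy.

Pre-subsidy: 545 - 0.4p = -159 + p gives p* = 3520/7, q* = 2407/7.
With the subsidy, sellers receive ps = pb + 29 for each unit, where pb is the price buyers pay.
Supply in terms of pb becomes qs = -159 + 1(pb + 29) = -130 + pb. Setting this equal to demand: 545 - 0.4pb = -130 + pb, so pb = 3375/7.
Sellers receive ps = 3375/7 + 29 = 3578/7; q' = 545 − 0.4·(3375/7) = 2465/7.
The subsidy expands output by 2465/7 − 2407/7 = 58/7 past the efficient level; on those units the gap between marginal cost and willingness to pay runs from 0 up to 29.
DWL = ½ × 29 × 58/7 = 841/7.

Deadweight loss = 841/7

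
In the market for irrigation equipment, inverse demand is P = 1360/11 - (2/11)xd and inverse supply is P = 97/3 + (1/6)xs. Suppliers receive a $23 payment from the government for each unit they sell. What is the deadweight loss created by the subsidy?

Pre-subsidy: 1360/11 - (2/11)x = 97/3 + (1/6)x gives x* = 262 and P* = 76.
With the subsidy, sellers receive Ps = Pb + 23 for each unit, where Pb is the price buyers pay.
On the curves, Pb = 1360/11 - (2/11)x and Ps = 97/3 + (1/6)x; the wedge Ps − Pb = 23 gives 97/3 + (1/6)x − (1360/11 - (2/11)x) = 23, so x' = 328.
Then Pb = 1360/11 − (2/11)·328 = 64 and Ps = 97/3 + (1/6)·328 = 87.
The subsidy expands output by 328 − 262 = 66 past the efficient level; on those units the gap between marginal cost and willingness to pay runs from 0 up to 23.
DWL = ½ × 23 × 66 = 759.

Deadweight loss = $759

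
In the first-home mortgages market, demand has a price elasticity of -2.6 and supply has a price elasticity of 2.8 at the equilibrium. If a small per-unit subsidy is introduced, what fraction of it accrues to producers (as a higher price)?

For a small subsidy around the equilibrium, the benefit split depends on the relative slopes, which at a point are proportional to the elasticities.
Buyer share = εs/(εs + |εd|) = 2.8/(2.8 + 2.6) = 14/27; seller share = |εd|/(εs + |εd|) = 13/27.
So producers capture 13/27 of the subsidy.

Producer share = 13/27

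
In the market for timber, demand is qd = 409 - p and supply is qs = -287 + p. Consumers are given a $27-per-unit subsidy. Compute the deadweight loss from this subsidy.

Pre-subsidy: 409 - p = -287 + p gives p* = 348, q* = 61.
With the rebate, buyers effectively pay pb = ps − 27, where ps is the price sellers receive.
Demand in terms of ps becomes qd = 409 − 1(ps − 27) = 436 - ps. Setting this equal to supply: 436 - ps = -287 + ps, so ps = 361.5.
Buyers pay pb = 361.5 − 27 = 334.5; q' = -287 + 1·361.5 = 74.5.
The subsidy expands output by 74.5 − 61 = 13.5 past the efficient level; on those units the gap between marginal cost and willingness to pay runs from 0 up to 27.
DWL = ½ × 27 × 13.5 = 182.25.

Deadweight loss = $182.25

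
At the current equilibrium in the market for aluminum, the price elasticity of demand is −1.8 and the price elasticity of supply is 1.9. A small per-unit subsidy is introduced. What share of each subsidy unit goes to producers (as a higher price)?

For a small subsidy around the equilibrium, the benefit split depends on the relative slopes, which at a point are proportional to the elasticities.
Buyer share = εs/(εs + |εd|) = 1.9/(1.9 + 1.8) = 19/37; seller share = |εd|/(εs + |εd|) = 18/37.
So producers capture 18/37 of the subsidy.

Producer share = 18/37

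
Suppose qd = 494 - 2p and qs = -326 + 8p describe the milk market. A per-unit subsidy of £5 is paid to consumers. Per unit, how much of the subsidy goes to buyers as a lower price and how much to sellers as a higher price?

Pre-subsidy: 494 - 2p = -326 + 8p gives p* = 82, q* = 330.
With the rebate, buyers effectively pay pb = ps − 5, where ps is the price sellers receive.
Demand in terms of ps becomes qd = 494 − 2(ps − 5) = 504 - 2ps. Setting this equal to supply: 504 - 2ps = -326 + 8ps, so ps = 83.
Buyers pay pb = 83 − 5 = 78; q' = -326 + 8·83 = 338.
Buyers' price falls by p* − pb = 82 − 78 = 4; sellers' price rises by ps − p* = 83 − 82 = 1.

Buyers gain £4 per unit; sellers gain £1 per unit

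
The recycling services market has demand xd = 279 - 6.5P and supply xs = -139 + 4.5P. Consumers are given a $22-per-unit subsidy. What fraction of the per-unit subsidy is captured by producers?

Producer share = 13/22

Pre-subsidy: 279 - 6.5P = -139 + 4.5P gives P* = 38, x* = 32.
With the rebate, buyers effectively pay Pb = Ps − 22, where Ps is the price sellers receive.
Demand in terms of Ps becomes xd = 279 − 6.5(Ps − 22) = 422 - 6.5Ps. Setting this equal to supply: 422 - 6.5Ps = -139 + 4.5Ps, so Ps = 51.
Buyers pay Pb = 51 − 22 = 29; x' = -139 + 4.5·51 = 90.5.
Buyers' price falls by P* − Pb = 38 − 29 = 9; sellers' price rises by Ps − P* = 51 − 38 = 13.
So producers capture 13/22 = 13/22 of each unit of subsidy.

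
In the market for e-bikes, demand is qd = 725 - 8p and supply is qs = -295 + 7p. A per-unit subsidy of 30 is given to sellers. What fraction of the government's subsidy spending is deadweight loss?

DWL / government spending = 56/293

Pre-subsidy: 725 - 8p = -295 + 7p gives p* = 68, q* = 181.
With the subsidy, sellers receive ps = pb + 30 for each unit, where pb is the price buyers pay.
Supply in terms of pb becomes qs = -295 + 7(pb + 30) = -85 + 7pb. Setting this equal to demand: 725 - 8pb = -85 + 7pb, so pb = 54.
Sellers receive ps = 54 + 30 = 84; q' = 725 − 8·54 = 293.
ΔCS = ½(181 + 293)(68 − 54) = 3318; ΔPS = ½(181 + 293)(84 − 68) = 3792.
Government spending = 30 × 293 = 8790.
DWL = ½ × 30 × (293 − 181) = 1680; fraction = 1680 / 8790 = 56/293.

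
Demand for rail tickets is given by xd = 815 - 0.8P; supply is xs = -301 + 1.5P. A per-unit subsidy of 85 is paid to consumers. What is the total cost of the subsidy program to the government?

Government cost = 921145/23

Pre-subsidy: 815 - 0.8P = -301 + 1.5P gives P* = 11160/23, x* = 9817/23.
With the rebate, buyers effectively pay Pb = Ps − 85, where Ps is the price sellers receive.
Demand in terms of Ps becomes xd = 815 − 0.8(Ps − 85) = 883 - 0.8Ps. Setting this equal to supply: 883 - 0.8Ps = -301 + 1.5Ps, so Ps = 11840/23.
Buyers pay Pb = 11840/23 − 85 = 9885/23; x' = -301 + 1.5·(11840/23) = 10837/23.
Government outlay = subsidy × quantity = 85 × 10837/23 = 921145/23.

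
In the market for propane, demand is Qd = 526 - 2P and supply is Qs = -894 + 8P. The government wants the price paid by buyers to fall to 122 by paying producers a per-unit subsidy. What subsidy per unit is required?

At a buyer price of 122, quantity demanded is 526 − 2·122 = 282.
Sellers supply 282 only when they receive Ps with -894 + 8·Ps = 282, i.e. Ps = 147.
s = Ps − Pb = 147 − 122 = 25.

Required subsidy s = 25 per unit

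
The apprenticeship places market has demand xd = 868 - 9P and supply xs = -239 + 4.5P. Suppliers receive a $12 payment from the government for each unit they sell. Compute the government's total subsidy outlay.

Pre-subsidy: 868 - 9P = -239 + 4.5P gives P* = 82, x* = 130.
With the subsidy, sellers receive Ps = Pb + 12 for each unit, where Pb is the price buyers pay.
Supply in terms of Pb becomes xs = -239 + 4.5(Pb + 12) = -185 + 4.5Pb. Setting this equal to demand: 868 - 9Pb = -185 + 4.5Pb, so Pb = 78.
Sellers receive Ps = 78 + 12 = 90; x' = 868 − 9·78 = 166.
Government outlay = subsidy × quantity = 12 × 166 = 1992.

Government cost = $1992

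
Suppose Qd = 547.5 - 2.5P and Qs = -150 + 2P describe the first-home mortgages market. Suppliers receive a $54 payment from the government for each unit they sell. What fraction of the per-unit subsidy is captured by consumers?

Consumer share = 4/9

Pre-subsidy: 547.5 - 2.5P = -150 + 2P gives P* = 155, Q* = 160.
With the subsidy, sellers receive Ps = Pb + 54 for each unit, where Pb is the price buyers pay.
Supply in terms of Pb becomes Qs = -150 + 2(Pb + 54) = -42 + 2Pb. Setting this equal to demand: 547.5 - 2.5Pb = -42 + 2Pb, so Pb = 131.
Sellers receive Ps = 131 + 54 = 185; Q' = 547.5 − 2.5·131 = 220.
Buyers' price falls by P* − Pb = 155 − 131 = 24; sellers' price rises by Ps − P* = 185 − 155 = 30.
So consumers capture 24/54 = 4/9 of each unit of subsidy.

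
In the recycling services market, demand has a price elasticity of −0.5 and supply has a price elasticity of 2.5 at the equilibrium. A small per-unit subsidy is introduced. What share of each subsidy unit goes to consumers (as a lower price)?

Consumer share = 5/6

For a small subsidy around the equilibrium, the benefit split depends on the relative slopes, which at a point are proportional to the elasticities.
Buyer share = εs/(εs + |εd|) = 2.5/(2.5 + 0.5) = 5/6; seller share = |εd|/(εs + |εd|) = 1/6.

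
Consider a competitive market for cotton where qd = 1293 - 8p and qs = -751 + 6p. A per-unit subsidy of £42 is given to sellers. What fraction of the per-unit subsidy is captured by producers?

Producer share = 4/7

Pre-subsidy: 1293 - 8p = -751 + 6p gives p* = 146, q* = 125.
With the subsidy, sellers receive ps = pb + 42 for each unit, where pb is the price buyers pay.
Supply in terms of pb becomes qs = -751 + 6(pb + 42) = -499 + 6pb. Setting this equal to demand: 1293 - 8pb = -499 + 6pb, so pb = 128.
Sellers receive ps = 128 + 42 = 170; q' = 1293 − 8·128 = 269.
Buyers' price falls by p* − pb = 146 − 128 = 18; sellers' price rises by ps − p* = 170 − 146 = 24.
So producers capture 24/42 = 4/7 of each unit of subsidy.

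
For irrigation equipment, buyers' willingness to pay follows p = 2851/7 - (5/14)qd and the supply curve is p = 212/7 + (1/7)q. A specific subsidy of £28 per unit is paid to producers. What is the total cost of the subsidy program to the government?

Pre-subsidy: 2851/7 - (5/14)q = 212/7 + (1/7)q gives q* = 754 and p* = 138.
With the subsidy, sellers receive ps = pb + 28 for each unit, where pb is the price buyers pay.
On the curves, pb = 2851/7 - (5/14)q and ps = 212/7 + (1/7)q; the wedge ps − pb = 28 gives 212/7 + (1/7)q − (2851/7 - (5/14)q) = 28, so q' = 810.
Then pb = 2851/7 − (5/14)·810 = 118 and ps = 212/7 + (1/7)·810 = 146.
Government outlay = subsidy × quantity = 28 × 810 = 22680.

Government cost = £22680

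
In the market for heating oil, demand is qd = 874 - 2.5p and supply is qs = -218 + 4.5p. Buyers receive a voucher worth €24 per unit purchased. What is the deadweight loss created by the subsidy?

Deadweight loss = 3240/7

Pre-subsidy: 874 - 2.5p = -218 + 4.5p gives p* = 156, q* = 484.
With the rebate, buyers effectively pay pb = ps − 24, where ps is the price sellers receive.
Demand in terms of ps becomes qd = 874 − 2.5(ps − 24) = 934 - 2.5ps. Setting this equal to supply: 934 - 2.5ps = -218 + 4.5ps, so ps = 1152/7.
Buyers pay pb = 1152/7 − 24 = 984/7; q' = -218 + 4.5·(1152/7) = 3658/7.
The subsidy expands output by 3658/7 − 484 = 270/7 past the efficient level; on those units the gap between marginal cost and willingness to pay runs from 0 up to 24.
DWL = ½ × 24 × 270/7 = 3240/7.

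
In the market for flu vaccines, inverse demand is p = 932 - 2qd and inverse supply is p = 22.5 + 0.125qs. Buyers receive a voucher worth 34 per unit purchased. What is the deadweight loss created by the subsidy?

Pre-subsidy: 932 - 2q = 22.5 + 0.125q gives q* = 428 and p* = 76.
With the rebate, buyers effectively pay pb = ps − 34, where ps is the price sellers receive.
On the curves, pb = 932 - 2q and ps = 22.5 + 0.125q; the wedge ps − pb = 34 gives 22.5 + 0.125q − (932 - 2q) = 34, so q' = 444.
Then pb = 932 − 2·444 = 44 and ps = 22.5 + 0.125·444 = 78.
The subsidy expands output by 444 − 428 = 16 past the efficient level; on those units the gap between marginal cost and willingness to pay runs from 0 up to 34.
DWL = ½ × 34 × 16 = 272.

Deadweight loss = 272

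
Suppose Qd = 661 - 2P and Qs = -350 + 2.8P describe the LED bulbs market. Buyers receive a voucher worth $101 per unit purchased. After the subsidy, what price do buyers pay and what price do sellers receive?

Pre-subsidy: 661 - 2P = -350 + 2.8P gives P* = 210.625, Q* = 239.75.
With the rebate, buyers effectively pay Pb = Ps − 101, where Ps is the price sellers receive.
Demand in terms of Ps becomes Qd = 661 − 2(Ps − 101) = 863 - 2Ps. Setting this equal to supply: 863 - 2Ps = -350 + 2.8Ps, so Ps = 6065/24.
Buyers pay Pb = 6065/24 − 101 = 3641/24; Q' = -350 + 2.8·(6065/24) = 4291/12.

Buyers pay 3641/24; sellers receive 6065/24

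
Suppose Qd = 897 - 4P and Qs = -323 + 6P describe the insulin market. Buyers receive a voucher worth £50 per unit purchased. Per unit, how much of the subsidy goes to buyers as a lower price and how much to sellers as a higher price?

Buyers gain £30 per unit; sellers gain £20 per unit

Pre-subsidy: 897 - 4P = -323 + 6P gives P* = 122, Q* = 409.
With the rebate, buyers effectively pay Pb = Ps − 50, where Ps is the price sellers receive.
Demand in terms of Ps becomes Qd = 897 − 4(Ps − 50) = 1097 - 4Ps. Setting this equal to supply: 1097 - 4Ps = -323 + 6Ps, so Ps = 142.
Buyers pay Pb = 142 − 50 = 92; Q' = -323 + 6·142 = 529.
Buyers' price falls by P* − Pb = 122 − 92 = 30; sellers' price rises by Ps − P* = 142 − 122 = 20.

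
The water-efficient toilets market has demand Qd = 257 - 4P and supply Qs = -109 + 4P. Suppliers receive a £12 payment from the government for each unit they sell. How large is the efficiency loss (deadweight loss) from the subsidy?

Pre-subsidy: 257 - 4P = -109 + 4P gives P* = 45.75, Q* = 74.
With the subsidy, sellers receive Ps = Pb + 12 for each unit, where Pb is the price buyers pay.
Supply in terms of Pb becomes Qs = -109 + 4(Pb + 12) = -61 + 4Pb. Setting this equal to demand: 257 - 4Pb = -61 + 4Pb, so Pb = 39.75.
Sellers receive Ps = 39.75 + 12 = 51.75; Q' = 257 − 4·39.75 = 98.
The subsidy expands output by 98 − 74 = 24 past the efficient level; on those units the gap between marginal cost and willingness to pay runs from 0 up to 12.
DWL = ½ × 12 × 24 = 144.

Deadweight loss = £144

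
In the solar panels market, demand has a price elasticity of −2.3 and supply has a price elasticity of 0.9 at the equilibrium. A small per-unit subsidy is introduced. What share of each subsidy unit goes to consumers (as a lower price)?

For a small subsidy around the equilibrium, the benefit split depends on the relative slopes, which at a point are proportional to the elasticities.
Buyer share = εs/(εs + |εd|) = 0.9/(0.9 + 2.3) = 0.28125; seller share = |εd|/(εs + |εd|) = 0.71875.

Consumer share = 0.28125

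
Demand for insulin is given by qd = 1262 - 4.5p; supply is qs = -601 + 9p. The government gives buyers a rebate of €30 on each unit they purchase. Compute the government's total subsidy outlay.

Government cost = €21930

Pre-subsidy: 1262 - 4.5p = -601 + 9p gives p* = 138, q* = 641.
With the rebate, buyers effectively pay pb = ps − 30, where ps is the price sellers receive.
Demand in terms of ps becomes qd = 1262 − 4.5(ps − 30) = 1397 - 4.5ps. Setting this equal to supply: 1397 - 4.5ps = -601 + 9ps, so ps = 148.
Buyers pay pb = 148 − 30 = 118; q' = -601 + 9·148 = 731.
Government outlay = subsidy × quantity = 30 × 731 = 21930.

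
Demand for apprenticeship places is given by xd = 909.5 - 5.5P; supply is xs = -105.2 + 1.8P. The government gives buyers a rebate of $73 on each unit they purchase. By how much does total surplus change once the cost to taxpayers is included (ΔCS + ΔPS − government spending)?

Pre-subsidy: 909.5 - 5.5P = -105.2 + 1.8P gives P* = 139, x* = 145.
With the rebate, buyers effectively pay Pb = Ps − 73, where Ps is the price sellers receive.
Demand in terms of Ps becomes xd = 909.5 − 5.5(Ps − 73) = 1311 - 5.5Ps. Setting this equal to supply: 1311 - 5.5Ps = -105.2 + 1.8Ps, so Ps = 194.
Buyers pay Pb = 194 − 73 = 121; x' = -105.2 + 1.8·194 = 244.
ΔCS = ½(145 + 244)(139 − 121) = 3501; ΔPS = ½(145 + 244)(194 − 139) = 10697.5.
Government spending = 73 × 244 = 17812.
Net change = 3501 + 10697.5 − 17812 = -3613.5. The loss equals the DWL triangle ½·73·99.

Net change in total surplus = -$3613.5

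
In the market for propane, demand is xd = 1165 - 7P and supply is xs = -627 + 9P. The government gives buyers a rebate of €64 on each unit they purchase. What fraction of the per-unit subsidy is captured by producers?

Producer share = 0.4375

Pre-subsidy: 1165 - 7P = -627 + 9P gives P* = 112, x* = 381.
With the rebate, buyers effectively pay Pb = Ps − 64, where Ps is the price sellers receive.
Demand in terms of Ps becomes xd = 1165 − 7(Ps − 64) = 1613 - 7Ps. Setting this equal to supply: 1613 - 7Ps = -627 + 9Ps, so Ps = 140.
Buyers pay Pb = 140 − 64 = 76; x' = -627 + 9·140 = 633.
Buyers' price falls by P* − Pb = 112 − 76 = 36; sellers' price rises by Ps − P* = 140 − 112 = 28.
So producers capture 28/64 = 0.4375 of each unit of subsidy.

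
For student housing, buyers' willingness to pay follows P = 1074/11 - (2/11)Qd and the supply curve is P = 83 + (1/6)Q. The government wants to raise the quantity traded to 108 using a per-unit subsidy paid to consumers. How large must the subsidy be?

Required subsidy s = 23 per unit

At Q = 108, from the demand curve buyers pay Pb = 1074/11 − (2/11)·108 = 78; from the supply curve sellers need Ps = 83 + (1/6)·108 = 101.
The subsidy must fill the gap: s = Ps − Pb = 101 − 78 = 23.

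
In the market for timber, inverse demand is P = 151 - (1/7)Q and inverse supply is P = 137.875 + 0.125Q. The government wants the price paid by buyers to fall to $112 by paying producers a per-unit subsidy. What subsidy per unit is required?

At a buyer price of 112, quantity demanded is 1057 − 7·112 = 273.
Sellers supply 273 only when they receive Ps = 137.875 + 0.125·273 = 172.
s = Ps − Pb = 172 − 112 = 60.

Required subsidy s = $60 per unit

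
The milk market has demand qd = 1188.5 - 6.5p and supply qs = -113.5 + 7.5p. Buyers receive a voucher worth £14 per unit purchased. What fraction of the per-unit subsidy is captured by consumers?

Pre-subsidy: 1188.5 - 6.5p = -113.5 + 7.5p gives p* = 93, q* = 584.
With the rebate, buyers effectively pay pb = ps − 14, where ps is the price sellers receive.
Demand in terms of ps becomes qd = 1188.5 − 6.5(ps − 14) = 1279.5 - 6.5ps. Setting this equal to supply: 1279.5 - 6.5ps = -113.5 + 7.5ps, so ps = 99.5.
Buyers pay pb = 99.5 − 14 = 85.5; q' = -113.5 + 7.5·99.5 = 632.75.
Buyers' price falls by p* − pb = 93 − 85.5 = 7.5; sellers' price rises by ps − p* = 99.5 − 93 = 6.5.
So consumers capture 7.5/14 = 15/28 of each unit of subsidy.

Consumer share = 15/28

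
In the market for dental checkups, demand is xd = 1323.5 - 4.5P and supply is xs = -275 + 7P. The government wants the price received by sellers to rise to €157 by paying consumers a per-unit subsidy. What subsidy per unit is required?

At a seller price of 157, quantity supplied is -275 + 7·157 = 824.
Buyers absorb 824 only when they pay Pb with 1323.5 − 4.5·Pb = 824, i.e. Pb = 111.
s = Ps − Pb = 157 − 111 = 46.

Required subsidy s = €46 per unit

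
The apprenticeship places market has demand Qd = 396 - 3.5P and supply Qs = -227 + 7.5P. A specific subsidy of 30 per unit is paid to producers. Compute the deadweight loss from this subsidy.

Pre-subsidy: 396 - 3.5P = -227 + 7.5P gives P* = 623/11, Q* = 4351/22.
With the subsidy, sellers receive Ps = Pb + 30 for each unit, where Pb is the price buyers pay.
Supply in terms of Pb becomes Qs = -227 + 7.5(Pb + 30) = -2 + 7.5Pb. Setting this equal to demand: 396 - 3.5Pb = -2 + 7.5Pb, so Pb = 398/11.
Sellers receive Ps = 398/11 + 30 = 728/11; Q' = 396 − 3.5·(398/11) = 2963/11.
The subsidy expands output by 2963/11 − 4351/22 = 1575/22 past the efficient level; on those units the gap between marginal cost and willingness to pay runs from 0 up to 30.
DWL = ½ × 30 × 1575/22 = 23625/22.

Deadweight loss = 23625/22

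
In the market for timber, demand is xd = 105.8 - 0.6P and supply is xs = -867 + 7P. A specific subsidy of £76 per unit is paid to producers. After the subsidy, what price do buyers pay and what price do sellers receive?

Buyers pay £58; sellers receive £134

Pre-subsidy: 105.8 - 0.6P = -867 + 7P gives P* = 128, x* = 29.
With the subsidy, sellers receive Ps = Pb + 76 for each unit, where Pb is the price buyers pay.
Supply in terms of Pb becomes xs = -867 + 7(Pb + 76) = -335 + 7Pb. Setting this equal to demand: 105.8 - 0.6Pb = -335 + 7Pb, so Pb = 58.
Sellers receive Ps = 58 + 76 = 134; x' = 105.8 − 0.6·58 = 71.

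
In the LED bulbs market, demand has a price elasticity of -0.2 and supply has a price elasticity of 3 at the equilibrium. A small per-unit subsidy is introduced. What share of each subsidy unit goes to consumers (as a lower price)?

For a small subsidy around the equilibrium, the benefit split depends on the relative slopes, which at a point are proportional to the elasticities.
Buyer share = εs/(εs + |εd|) = 3/(3 + 0.2) = 0.9375; seller share = |εd|/(εs + |εd|) = 0.0625.

Consumer share = 0.9375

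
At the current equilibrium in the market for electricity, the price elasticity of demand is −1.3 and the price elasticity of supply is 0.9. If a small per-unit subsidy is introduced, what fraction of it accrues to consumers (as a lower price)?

Consumer share = 9/22

For a small subsidy around the equilibrium, the benefit split depends on the relative slopes, which at a point are proportional to the elasticities.
Buyer share = εs/(εs + |εd|) = 0.9/(0.9 + 1.3) = 9/22; seller share = |εd|/(εs + |εd|) = 13/22.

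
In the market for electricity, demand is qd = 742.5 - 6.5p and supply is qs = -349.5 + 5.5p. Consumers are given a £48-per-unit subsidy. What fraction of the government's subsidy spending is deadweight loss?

DWL / government spending = 143/588

Pre-subsidy: 742.5 - 6.5p = -349.5 + 5.5p gives p* = 91, q* = 151.
With the rebate, buyers effectively pay pb = ps − 48, where ps is the price sellers receive.
Demand in terms of ps becomes qd = 742.5 − 6.5(ps − 48) = 1054.5 - 6.5ps. Setting this equal to supply: 1054.5 - 6.5ps = -349.5 + 5.5ps, so ps = 117.
Buyers pay pb = 117 − 48 = 69; q' = -349.5 + 5.5·117 = 294.
ΔCS = ½(151 + 294)(91 − 69) = 4895; ΔPS = ½(151 + 294)(117 − 91) = 5785.
Government spending = 48 × 294 = 14112.
DWL = ½ × 48 × (294 − 151) = 3432; fraction = 3432 / 14112 = 143/588.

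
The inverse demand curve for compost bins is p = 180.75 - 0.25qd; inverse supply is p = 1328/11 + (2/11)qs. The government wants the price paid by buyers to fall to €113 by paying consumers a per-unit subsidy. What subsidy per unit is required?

Required subsidy s = €57 per unit

At a buyer price of 113, quantity demanded is 723 − 4·113 = 271.
Sellers supply 271 only when they receive ps = 1328/11 + (2/11)·271 = 170.
s = ps − pb = 170 − 113 = 57.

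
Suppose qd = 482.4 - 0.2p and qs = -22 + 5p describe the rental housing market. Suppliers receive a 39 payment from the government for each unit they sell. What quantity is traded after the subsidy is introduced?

q' = 470.5

Pre-subsidy: 482.4 - 0.2p = -22 + 5p gives p* = 97, q* = 463.
With the subsidy, sellers receive ps = pb + 39 for each unit, where pb is the price buyers pay.
Supply in terms of pb becomes qs = -22 + 5(pb + 39) = 173 + 5pb. Setting this equal to demand: 482.4 - 0.2pb = 173 + 5pb, so pb = 59.5.
Sellers receive ps = 59.5 + 39 = 98.5; q' = 482.4 − 0.2·59.5 = 470.5.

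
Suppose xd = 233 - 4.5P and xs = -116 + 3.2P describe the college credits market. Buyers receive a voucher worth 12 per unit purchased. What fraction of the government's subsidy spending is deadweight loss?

Pre-subsidy: 233 - 4.5P = -116 + 3.2P gives P* = 3490/77, x* = 2236/77.
With the rebate, buyers effectively pay Pb = Ps − 12, where Ps is the price sellers receive.
Demand in terms of Ps becomes xd = 233 − 4.5(Ps − 12) = 287 - 4.5Ps. Setting this equal to supply: 287 - 4.5Ps = -116 + 3.2Ps, so Ps = 4030/77.
Buyers pay Pb = 4030/77 − 12 = 3106/77; x' = -116 + 3.2·(4030/77) = 3964/77.
ΔCS = ½(2236/77 + 3964/77)(3490/77 − 3106/77) = 1190400/5929; ΔPS = ½(2236/77 + 3964/77)(4030/77 − 3490/77) = 1674000/5929.
Government spending = 12 × 3964/77 = 47568/77.
DWL = ½ × 12 × (3964/77 − 2236/77) = 10368/77; fraction = (10368/77) / (47568/77) = 216/991.

DWL / government spending = 216/991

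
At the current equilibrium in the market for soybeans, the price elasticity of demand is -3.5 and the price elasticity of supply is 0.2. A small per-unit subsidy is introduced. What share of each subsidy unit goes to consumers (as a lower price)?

Consumer share = 2/37

For a small subsidy around the equilibrium, the benefit split depends on the relative slopes, which at a point are proportional to the elasticities.
Buyer share = εs/(εs + |εd|) = 0.2/(0.2 + 3.5) = 2/37; seller share = |εd|/(εs + |εd|) = 35/37.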